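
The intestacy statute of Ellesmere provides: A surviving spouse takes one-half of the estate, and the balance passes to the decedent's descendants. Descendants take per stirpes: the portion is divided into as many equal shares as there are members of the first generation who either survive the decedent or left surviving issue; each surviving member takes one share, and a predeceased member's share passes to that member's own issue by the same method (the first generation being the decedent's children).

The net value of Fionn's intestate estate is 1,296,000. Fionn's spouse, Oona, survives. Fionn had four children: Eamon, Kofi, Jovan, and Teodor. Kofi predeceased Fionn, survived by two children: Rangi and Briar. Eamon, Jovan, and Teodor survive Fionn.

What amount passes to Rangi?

Oona takes one-half of 1,296,000 = 648,000. The remaining 648,000 passes to the descendants.
The descendants' portion (648,000) is divided into 4 shares of 162,000: Eamon, Jovan, and Teodor each take 162,000; Kofi's 162,000 share passes to Kofi's issue.
Kofi's share (162,000) is divided into 2 shares of 81,000: Rangi and Briar each take 81,000.

Rangi receives 81,000.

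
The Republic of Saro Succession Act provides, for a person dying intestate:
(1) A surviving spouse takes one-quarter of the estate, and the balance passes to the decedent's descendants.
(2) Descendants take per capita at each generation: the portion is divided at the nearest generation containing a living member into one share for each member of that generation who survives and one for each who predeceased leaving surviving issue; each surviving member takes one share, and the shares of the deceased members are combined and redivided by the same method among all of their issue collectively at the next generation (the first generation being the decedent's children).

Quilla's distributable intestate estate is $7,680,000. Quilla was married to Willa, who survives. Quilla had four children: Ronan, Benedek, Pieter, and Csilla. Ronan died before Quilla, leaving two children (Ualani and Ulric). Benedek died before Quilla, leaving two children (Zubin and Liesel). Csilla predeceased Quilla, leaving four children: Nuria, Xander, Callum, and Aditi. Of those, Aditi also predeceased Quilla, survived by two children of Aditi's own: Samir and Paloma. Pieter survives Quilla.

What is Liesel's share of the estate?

Liesel receives $540,000.

Willa takes one-quarter of $7,680,000 = $1,920,000. The remaining $5,760,000 passes to the descendants.
The descendants' portion ($5,760,000) is divided at the children's generation into 4 shares of $1,440,000. Pieter takes $1,440,000. The 3 shares of the deceased (Ronan, Benedek, and Csilla) are combined into a pool of $4,320,000.
That pool ($4,320,000) is divided at the grandchildren's generation into 8 shares of $540,000. Ualani, Ulric, Zubin, Liesel, Nuria, Xander, and Callum each take $540,000. The remaining share for the deceased Aditi ($540,000) is carried to the next generation.
That pool ($540,000) is divided at the great-grandchildren's generation equally among Samir and Paloma: $270,000 each.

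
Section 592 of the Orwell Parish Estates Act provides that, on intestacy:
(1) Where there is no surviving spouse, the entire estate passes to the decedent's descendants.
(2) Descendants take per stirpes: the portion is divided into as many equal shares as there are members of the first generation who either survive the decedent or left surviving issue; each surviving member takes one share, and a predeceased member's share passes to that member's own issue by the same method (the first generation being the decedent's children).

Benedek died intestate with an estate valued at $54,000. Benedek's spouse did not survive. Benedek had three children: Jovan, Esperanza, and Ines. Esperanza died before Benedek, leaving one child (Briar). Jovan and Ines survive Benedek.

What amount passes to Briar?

The entire $54,000 passes to the descendants.
That amount ($54,000) is divided into 3 shares of $18,000: Jovan and Ines each take $18,000; Esperanza's $18,000 share passes to Esperanza's issue.
Esperanza's share ($18,000) passes entirely to Briar.

Briar receives $18,000.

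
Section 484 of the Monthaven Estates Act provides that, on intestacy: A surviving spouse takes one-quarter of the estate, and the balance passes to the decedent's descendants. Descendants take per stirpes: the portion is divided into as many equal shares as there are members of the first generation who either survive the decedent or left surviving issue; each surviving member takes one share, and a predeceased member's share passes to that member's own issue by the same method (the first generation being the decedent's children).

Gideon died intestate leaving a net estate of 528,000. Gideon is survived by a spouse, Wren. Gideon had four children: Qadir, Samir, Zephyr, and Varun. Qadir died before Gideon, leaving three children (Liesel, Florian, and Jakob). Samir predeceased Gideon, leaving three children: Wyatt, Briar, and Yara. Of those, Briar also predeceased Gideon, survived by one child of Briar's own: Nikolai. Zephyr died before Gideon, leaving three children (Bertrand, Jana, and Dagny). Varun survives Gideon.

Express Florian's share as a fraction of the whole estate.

Wren takes one-quarter of 528,000 = 132,000. The remaining 396,000 passes to the descendants.
The descendants' portion (396,000) is divided into 4 shares of 99,000: Varun takes 99,000; Qadir's 99,000 share passes to Qadir's issue; Samir's 99,000 share passes to Samir's issue; Zephyr's 99,000 share passes to Zephyr's issue.
Qadir's share (99,000) is divided into 3 shares of 33,000: Liesel, Florian, and Jakob each take 33,000.
Samir's share (99,000) is divided into 3 shares of 33,000: Wyatt and Yara each take 33,000; Briar's 33,000 share passes to Briar's issue.
Briar's share (33,000) passes entirely to Nikolai.
Zephyr's share (99,000) is divided into 3 shares of 33,000: Bertrand, Jana, and Dagny each take 33,000.

Florian receives 1/16 of the estate.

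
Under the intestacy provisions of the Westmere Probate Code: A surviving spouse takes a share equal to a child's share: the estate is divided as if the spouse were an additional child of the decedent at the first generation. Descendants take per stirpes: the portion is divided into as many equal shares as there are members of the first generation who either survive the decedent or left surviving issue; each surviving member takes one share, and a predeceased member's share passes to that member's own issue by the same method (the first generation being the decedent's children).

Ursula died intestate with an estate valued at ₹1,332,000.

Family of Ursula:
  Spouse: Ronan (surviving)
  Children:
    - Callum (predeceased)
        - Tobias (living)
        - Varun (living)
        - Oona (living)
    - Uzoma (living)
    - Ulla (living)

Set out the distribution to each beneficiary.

The spouse counts as an additional share at the children's level, so there are 4 primary shares of ₹333,000. Ronan takes one such share (₹333,000).
The children's combined portion (₹999,000) is divided into 3 shares of ₹333,000: Uzoma and Ulla each take ₹333,000; Callum's ₹333,000 share passes to Callum's issue.
Callum's share (₹333,000) is divided into 3 shares of ₹111,000: Tobias, Varun, and Oona each take ₹111,000.

Ronan: ₹333,000; Tobias: ₹111,000; Varun: ₹111,000; Oona: ₹111,000; Uzoma: ₹333,000; Ulla: ₹333,000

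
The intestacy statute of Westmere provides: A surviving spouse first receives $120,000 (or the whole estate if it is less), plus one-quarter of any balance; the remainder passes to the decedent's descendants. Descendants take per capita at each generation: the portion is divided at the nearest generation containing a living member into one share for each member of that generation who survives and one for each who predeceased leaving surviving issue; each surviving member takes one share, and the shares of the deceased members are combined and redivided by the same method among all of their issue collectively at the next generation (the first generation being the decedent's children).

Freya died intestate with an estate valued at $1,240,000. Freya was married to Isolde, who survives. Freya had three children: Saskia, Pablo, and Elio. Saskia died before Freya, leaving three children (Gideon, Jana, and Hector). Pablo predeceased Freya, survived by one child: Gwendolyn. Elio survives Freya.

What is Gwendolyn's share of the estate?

Isolde first takes $120,000, leaving a balance of $1,120,000. Isolde then takes one-quarter of the balance ($280,000), for a total of $400,000. The remaining $840,000 passes to the descendants.
The descendants' portion ($840,000) is divided at the children's generation into 3 shares of $280,000. Elio takes $280,000. The 2 shares of the deceased (Saskia and Pablo) are combined into a pool of $560,000.
That pool ($560,000) is divided at the grandchildren's generation equally among Gideon, Jana, Hector, and Gwendolyn: $140,000 each.

Gwendolyn receives $140,000.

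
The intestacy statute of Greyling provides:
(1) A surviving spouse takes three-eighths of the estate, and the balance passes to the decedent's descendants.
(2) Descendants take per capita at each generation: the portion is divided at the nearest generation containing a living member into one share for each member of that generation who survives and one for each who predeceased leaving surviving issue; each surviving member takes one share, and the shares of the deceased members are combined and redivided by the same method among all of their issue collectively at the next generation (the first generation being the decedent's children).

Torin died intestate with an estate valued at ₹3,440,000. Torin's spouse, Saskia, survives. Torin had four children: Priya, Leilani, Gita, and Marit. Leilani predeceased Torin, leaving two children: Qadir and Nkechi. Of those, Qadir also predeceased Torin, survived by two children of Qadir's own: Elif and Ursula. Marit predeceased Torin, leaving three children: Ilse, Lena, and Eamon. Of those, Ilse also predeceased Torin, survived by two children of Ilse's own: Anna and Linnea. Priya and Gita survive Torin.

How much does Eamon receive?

Eamon receives ₹215,000.

Saskia takes three-eighths of ₹3,440,000 = ₹1,290,000. The remaining ₹2,150,000 passes to the descendants.
The descendants' portion (₹2,150,000) is divided at the children's generation into 4 shares of ₹537,500. Priya and Gita each take ₹537,500. The 2 shares of the deceased (Leilani and Marit) are combined into a pool of ₹1,075,000.
That pool (₹1,075,000) is divided at the grandchildren's generation into 5 shares of ₹215,000. Nkechi, Lena, and Eamon each take ₹215,000. The 2 shares of the deceased (Qadir and Ilse) are combined into a pool of ₹430,000.
That pool (₹430,000) is divided at the great-grandchildren's generation equally among Elif, Ursula, Anna, and Linnea: ₹107,500 each.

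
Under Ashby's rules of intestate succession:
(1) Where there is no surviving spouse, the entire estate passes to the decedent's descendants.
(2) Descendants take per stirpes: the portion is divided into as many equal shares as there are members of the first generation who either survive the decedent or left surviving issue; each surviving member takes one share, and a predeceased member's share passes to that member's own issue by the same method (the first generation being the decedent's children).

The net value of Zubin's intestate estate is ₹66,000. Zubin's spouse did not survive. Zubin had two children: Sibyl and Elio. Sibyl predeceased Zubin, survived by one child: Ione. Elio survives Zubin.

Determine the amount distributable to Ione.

Ione receives ₹33,000.

The entire ₹66,000 passes to the descendants.
That amount (₹66,000) is divided into 2 shares of ₹33,000: Elio takes ₹33,000; Sibyl's ₹33,000 share passes to Sibyl's issue.
Sibyl's share (₹33,000) passes entirely to Ione.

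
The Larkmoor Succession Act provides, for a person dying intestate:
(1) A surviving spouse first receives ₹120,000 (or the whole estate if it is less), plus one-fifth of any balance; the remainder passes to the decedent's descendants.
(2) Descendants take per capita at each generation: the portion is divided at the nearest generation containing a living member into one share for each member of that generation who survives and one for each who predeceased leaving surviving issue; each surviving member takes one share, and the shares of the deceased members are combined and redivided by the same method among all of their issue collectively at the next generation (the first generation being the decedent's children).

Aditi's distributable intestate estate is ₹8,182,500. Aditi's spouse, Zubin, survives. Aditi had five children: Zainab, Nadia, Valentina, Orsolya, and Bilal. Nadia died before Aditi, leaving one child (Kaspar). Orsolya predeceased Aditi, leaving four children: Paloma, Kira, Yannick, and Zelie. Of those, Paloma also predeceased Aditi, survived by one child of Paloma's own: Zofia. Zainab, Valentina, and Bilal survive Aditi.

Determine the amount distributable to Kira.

Zubin first takes ₹120,000, leaving a balance of ₹8,062,500. Zubin then takes one-fifth of the balance (₹1,612,500), for a total of ₹1,732,500. The remaining ₹6,450,000 passes to the descendants.
The descendants' portion (₹6,450,000) is divided at the children's generation into 5 shares of ₹1,290,000. Zainab, Valentina, and Bilal each take ₹1,290,000. The 2 shares of the deceased (Nadia and Orsolya) are combined into a pool of ₹2,580,000.
That pool (₹2,580,000) is divided at the grandchildren's generation into 5 shares of ₹516,000. Kaspar, Kira, Yannick, and Zelie each take ₹516,000. The remaining share for the deceased Paloma (₹516,000) is carried to the next generation.
That pool (₹516,000) passes entirely to Zofia, the sole taker at the great-grandchildren's generation.

Kira receives ₹516,000.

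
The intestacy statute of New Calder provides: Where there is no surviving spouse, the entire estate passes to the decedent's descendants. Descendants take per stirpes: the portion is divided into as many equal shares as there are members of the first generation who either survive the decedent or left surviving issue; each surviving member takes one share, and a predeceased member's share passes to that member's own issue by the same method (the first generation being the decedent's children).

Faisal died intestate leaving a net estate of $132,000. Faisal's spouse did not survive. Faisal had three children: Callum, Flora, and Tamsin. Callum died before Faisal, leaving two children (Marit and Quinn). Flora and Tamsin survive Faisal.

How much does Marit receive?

Marit receives $22,000.

The entire $132,000 passes to the descendants.
That amount ($132,000) is divided into 3 shares of $44,000: Flora and Tamsin each take $44,000; Callum's $44,000 share passes to Callum's issue.
Callum's share ($44,000) is divided into 2 shares of $22,000: Marit and Quinn each take $22,000.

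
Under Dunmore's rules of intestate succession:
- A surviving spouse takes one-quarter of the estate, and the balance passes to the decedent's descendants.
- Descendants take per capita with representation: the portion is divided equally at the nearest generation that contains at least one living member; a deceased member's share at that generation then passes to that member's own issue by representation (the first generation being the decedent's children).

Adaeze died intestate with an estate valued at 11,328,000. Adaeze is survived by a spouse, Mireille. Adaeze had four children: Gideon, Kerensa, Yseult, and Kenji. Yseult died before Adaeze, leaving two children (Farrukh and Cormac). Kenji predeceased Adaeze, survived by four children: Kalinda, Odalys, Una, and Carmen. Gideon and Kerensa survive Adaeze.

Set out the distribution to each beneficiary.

Mireille: 2,832,000; Gideon: 2,124,000; Kerensa: 2,124,000; Farrukh: 1,062,000; Cormac: 1,062,000; Kalinda: 531,000; Odalys: 531,000; Una: 531,000; Carmen: 531,000

Mireille takes one-quarter of 11,328,000 = 2,832,000. The remaining 8,496,000 passes to the descendants.
The descendants' portion (8,496,000) is divided into 4 shares of 2,124,000: Gideon and Kerensa each take 2,124,000; Yseult's 2,124,000 share passes to Yseult's issue; Kenji's 2,124,000 share passes to Kenji's issue.
Yseult's share (2,124,000) is divided into 2 shares of 1,062,000: Farrukh and Cormac each take 1,062,000.
Kenji's share (2,124,000) is divided into 4 shares of 531,000: Kalinda, Odalys, Una, and Carmen each take 531,000.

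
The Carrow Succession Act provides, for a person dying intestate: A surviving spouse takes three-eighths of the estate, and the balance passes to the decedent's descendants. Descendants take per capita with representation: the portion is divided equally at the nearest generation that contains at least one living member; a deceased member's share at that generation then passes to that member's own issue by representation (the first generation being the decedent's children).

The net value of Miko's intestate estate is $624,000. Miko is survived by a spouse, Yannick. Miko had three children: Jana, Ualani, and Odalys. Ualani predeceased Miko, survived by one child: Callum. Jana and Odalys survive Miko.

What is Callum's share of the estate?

Yannick takes three-eighths of $624,000 = $234,000. The remaining $390,000 passes to the descendants.
The descendants' portion ($390,000) is divided into 3 shares of $130,000: Jana and Odalys each take $130,000; Ualani's $130,000 share passes to Ualani's issue.
Ualani's share ($130,000) passes entirely to Callum.

Callum receives $130,000.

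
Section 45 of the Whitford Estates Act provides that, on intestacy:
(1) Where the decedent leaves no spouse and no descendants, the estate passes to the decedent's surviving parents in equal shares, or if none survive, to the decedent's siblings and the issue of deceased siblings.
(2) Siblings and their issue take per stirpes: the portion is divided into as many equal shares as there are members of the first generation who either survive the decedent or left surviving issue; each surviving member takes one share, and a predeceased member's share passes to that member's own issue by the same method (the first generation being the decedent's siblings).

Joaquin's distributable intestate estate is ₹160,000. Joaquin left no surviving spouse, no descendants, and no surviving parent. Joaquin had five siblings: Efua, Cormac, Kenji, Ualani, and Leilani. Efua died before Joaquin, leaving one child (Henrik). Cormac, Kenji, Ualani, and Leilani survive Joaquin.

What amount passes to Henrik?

The entire ₹160,000 passes to the siblings and their issue.
That amount (₹160,000) is divided into 5 shares of ₹32,000: Cormac, Kenji, Ualani, and Leilani each take ₹32,000; Efua's ₹32,000 share passes to Efua's issue.
Efua's share (₹32,000) passes entirely to Henrik.

Henrik receives ₹32,000.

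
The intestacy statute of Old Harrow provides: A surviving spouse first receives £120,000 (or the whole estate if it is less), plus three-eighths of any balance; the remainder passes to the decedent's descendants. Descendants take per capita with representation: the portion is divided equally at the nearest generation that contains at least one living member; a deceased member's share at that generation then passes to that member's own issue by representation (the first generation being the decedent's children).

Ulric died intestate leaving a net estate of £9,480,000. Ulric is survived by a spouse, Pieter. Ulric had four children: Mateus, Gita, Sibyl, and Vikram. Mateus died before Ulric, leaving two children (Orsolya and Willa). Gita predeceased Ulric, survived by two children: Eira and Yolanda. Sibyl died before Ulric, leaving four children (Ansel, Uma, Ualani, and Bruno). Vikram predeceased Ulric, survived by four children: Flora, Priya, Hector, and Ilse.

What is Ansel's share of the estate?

Pieter first takes £120,000, leaving a balance of £9,360,000. Pieter then takes three-eighths of the balance (£3,510,000), for a total of £3,630,000. The remaining £5,850,000 passes to the descendants.
No child survives, so the initial division is made at the grandchildren's generation.
The descendants' portion (£5,850,000) is divided into 12 shares of £487,500: Orsolya, Willa, Eira, Yolanda, Ansel, Uma, Ualani, Bruno, Flora, Priya, Hector, and Ilse each take £487,500.

Ansel receives £487,500.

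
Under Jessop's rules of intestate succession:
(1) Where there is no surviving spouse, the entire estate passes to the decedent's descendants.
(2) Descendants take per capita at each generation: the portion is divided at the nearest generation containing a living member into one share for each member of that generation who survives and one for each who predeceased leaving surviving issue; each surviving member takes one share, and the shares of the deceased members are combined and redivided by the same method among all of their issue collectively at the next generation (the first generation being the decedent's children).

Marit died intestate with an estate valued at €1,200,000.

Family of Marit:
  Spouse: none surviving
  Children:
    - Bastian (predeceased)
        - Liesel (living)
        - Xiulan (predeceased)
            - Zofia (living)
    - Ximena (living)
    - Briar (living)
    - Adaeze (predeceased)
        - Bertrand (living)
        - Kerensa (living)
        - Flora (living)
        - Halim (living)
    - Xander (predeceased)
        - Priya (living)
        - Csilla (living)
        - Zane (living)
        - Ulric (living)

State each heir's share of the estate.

The entire €1,200,000 passes to the descendants.
That amount (€1,200,000) is divided at the children's generation into 5 shares of €240,000. Ximena and Briar each take €240,000. The 3 shares of the deceased (Bastian, Adaeze, and Xander) are combined into a pool of €720,000.
That pool (€720,000) is divided at the grandchildren's generation into 10 shares of €72,000. Liesel, Bertrand, Kerensa, Flora, Halim, Priya, Csilla, Zane, and Ulric each take €72,000. The remaining share for the deceased Xiulan (€72,000) is carried to the next generation.
That pool (€72,000) passes entirely to Zofia, the sole taker at the great-grandchildren's generation.

Liesel: €72,000; Zofia: €72,000; Ximena: €240,000; Briar: €240,000; Bertrand: €72,000; Kerensa: €72,000; Flora: €72,000; Halim: €72,000; Priya: €72,000; Csilla: €72,000; Zane: €72,000; Ulric: €72,000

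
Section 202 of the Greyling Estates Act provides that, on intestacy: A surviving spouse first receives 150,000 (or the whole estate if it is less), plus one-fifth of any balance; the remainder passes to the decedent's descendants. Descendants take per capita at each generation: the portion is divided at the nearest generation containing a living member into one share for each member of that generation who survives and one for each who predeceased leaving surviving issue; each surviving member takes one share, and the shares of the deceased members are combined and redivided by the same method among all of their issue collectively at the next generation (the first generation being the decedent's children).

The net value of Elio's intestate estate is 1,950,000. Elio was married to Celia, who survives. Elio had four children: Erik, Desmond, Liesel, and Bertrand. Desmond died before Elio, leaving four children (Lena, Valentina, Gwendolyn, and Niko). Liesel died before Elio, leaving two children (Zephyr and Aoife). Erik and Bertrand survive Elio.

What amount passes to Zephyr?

Celia first takes 150,000, leaving a balance of 1,800,000. Celia then takes one-fifth of the balance (360,000), for a total of 510,000. The remaining 1,440,000 passes to the descendants.
The descendants' portion (1,440,000) is divided at the children's generation into 4 shares of 360,000. Erik and Bertrand each take 360,000. The 2 shares of the deceased (Desmond and Liesel) are combined into a pool of 720,000.
That pool (720,000) is divided at the grandchildren's generation equally among Lena, Valentina, Gwendolyn, Niko, Zephyr, and Aoife: 120,000 each.

Zephyr receives 120,000.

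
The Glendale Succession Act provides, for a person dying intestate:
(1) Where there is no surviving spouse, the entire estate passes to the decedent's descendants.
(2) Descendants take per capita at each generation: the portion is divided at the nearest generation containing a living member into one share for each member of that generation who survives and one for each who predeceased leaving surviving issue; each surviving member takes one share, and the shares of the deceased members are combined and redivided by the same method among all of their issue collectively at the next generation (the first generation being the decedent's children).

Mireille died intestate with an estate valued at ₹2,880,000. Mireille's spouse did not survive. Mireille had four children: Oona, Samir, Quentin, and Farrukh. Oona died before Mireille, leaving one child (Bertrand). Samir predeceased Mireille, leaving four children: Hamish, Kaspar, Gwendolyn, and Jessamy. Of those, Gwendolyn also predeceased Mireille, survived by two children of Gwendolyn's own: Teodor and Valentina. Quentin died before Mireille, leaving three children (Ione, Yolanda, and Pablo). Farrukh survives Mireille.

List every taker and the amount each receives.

The entire ₹2,880,000 passes to the descendants.
That amount (₹2,880,000) is divided at the children's generation into 4 shares of ₹720,000. Farrukh takes ₹720,000. The 3 shares of the deceased (Oona, Samir, and Quentin) are combined into a pool of ₹2,160,000.
That pool (₹2,160,000) is divided at the grandchildren's generation into 8 shares of ₹270,000. Bertrand, Hamish, Kaspar, Jessamy, Ione, Yolanda, and Pablo each take ₹270,000. The remaining share for the deceased Gwendolyn (₹270,000) is carried to the next generation.
That pool (₹270,000) is divided at the great-grandchildren's generation equally among Teodor and Valentina: ₹135,000 each.

Bertrand: ₹270,000; Hamish: ₹270,000; Kaspar: ₹270,000; Teodor: ₹135,000; Valentina: ₹135,000; Jessamy: ₹270,000; Ione: ₹270,000; Yolanda: ₹270,000; Pablo: ₹270,000; Farrukh: ₹720,000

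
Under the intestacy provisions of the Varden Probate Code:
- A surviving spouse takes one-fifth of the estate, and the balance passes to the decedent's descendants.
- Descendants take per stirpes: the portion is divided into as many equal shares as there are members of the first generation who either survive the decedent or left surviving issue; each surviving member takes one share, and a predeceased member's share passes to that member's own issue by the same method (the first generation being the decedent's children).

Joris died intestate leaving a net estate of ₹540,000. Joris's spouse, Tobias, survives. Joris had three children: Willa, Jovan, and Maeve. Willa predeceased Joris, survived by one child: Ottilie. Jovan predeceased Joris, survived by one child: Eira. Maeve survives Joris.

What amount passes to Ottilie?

Tobias takes one-fifth of ₹540,000 = ₹108,000. The remaining ₹432,000 passes to the descendants.
The descendants' portion (₹432,000) is divided into 3 shares of ₹144,000: Maeve takes ₹144,000; Willa's ₹144,000 share passes to Willa's issue; Jovan's ₹144,000 share passes to Jovan's issue.
Willa's share (₹144,000) passes entirely to Ottilie.
Jovan's share (₹144,000) passes entirely to Eira.

Ottilie receives ₹144,000.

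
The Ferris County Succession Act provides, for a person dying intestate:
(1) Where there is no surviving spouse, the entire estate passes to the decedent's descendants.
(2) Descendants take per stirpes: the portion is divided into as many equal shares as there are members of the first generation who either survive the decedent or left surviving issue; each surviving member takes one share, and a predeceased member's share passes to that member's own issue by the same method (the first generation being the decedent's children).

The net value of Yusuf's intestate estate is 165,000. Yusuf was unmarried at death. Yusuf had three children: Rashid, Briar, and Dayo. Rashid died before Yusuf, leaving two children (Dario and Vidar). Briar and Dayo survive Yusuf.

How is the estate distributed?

Dario: 27,500; Vidar: 27,500; Briar: 55,000; Dayo: 55,000

The entire 165,000 passes to the descendants.
That amount (165,000) is divided into 3 shares of 55,000: Briar and Dayo each take 55,000; Rashid's 55,000 share passes to Rashid's issue.
Rashid's share (55,000) is divided into 2 shares of 27,500: Dario and Vidar each take 27,500.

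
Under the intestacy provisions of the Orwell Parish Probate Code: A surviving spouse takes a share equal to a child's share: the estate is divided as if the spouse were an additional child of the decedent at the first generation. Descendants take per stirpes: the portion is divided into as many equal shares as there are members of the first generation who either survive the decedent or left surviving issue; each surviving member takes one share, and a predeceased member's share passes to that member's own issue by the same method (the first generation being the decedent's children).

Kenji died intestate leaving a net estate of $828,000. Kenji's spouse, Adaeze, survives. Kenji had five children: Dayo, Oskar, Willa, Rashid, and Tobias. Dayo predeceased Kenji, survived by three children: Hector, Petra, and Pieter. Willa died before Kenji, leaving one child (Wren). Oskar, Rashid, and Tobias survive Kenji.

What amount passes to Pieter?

Pieter receives $46,000.

The spouse counts as an additional share at the children's level, so there are 6 primary shares of $138,000. Adaeze takes one such share ($138,000).
The children's combined portion ($690,000) is divided into 5 shares of $138,000: Oskar, Rashid, and Tobias each take $138,000; Dayo's $138,000 share passes to Dayo's issue; Willa's $138,000 share passes to Willa's issue.
Dayo's share ($138,000) is divided into 3 shares of $46,000: Hector, Petra, and Pieter each take $46,000.
Willa's share ($138,000) passes entirely to Wren.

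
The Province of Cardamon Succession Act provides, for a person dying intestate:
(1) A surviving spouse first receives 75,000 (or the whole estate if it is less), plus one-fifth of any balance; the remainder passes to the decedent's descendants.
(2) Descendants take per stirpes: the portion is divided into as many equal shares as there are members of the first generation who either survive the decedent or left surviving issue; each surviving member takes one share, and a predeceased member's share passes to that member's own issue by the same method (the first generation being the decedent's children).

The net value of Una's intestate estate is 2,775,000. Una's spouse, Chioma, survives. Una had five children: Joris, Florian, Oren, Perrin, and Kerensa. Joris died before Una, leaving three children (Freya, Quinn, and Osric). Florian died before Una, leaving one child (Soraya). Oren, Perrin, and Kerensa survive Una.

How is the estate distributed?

Chioma: 615,000; Freya: 144,000; Quinn: 144,000; Osric: 144,000; Soraya: 432,000; Oren: 432,000; Perrin: 432,000; Kerensa: 432,000

Chioma first takes 75,000, leaving a balance of 2,700,000. Chioma then takes one-fifth of the balance (540,000), for a total of 615,000. The remaining 2,160,000 passes to the descendants.
The descendants' portion (2,160,000) is divided into 5 shares of 432,000: Oren, Perrin, and Kerensa each take 432,000; Joris's 432,000 share passes to Joris's issue; Florian's 432,000 share passes to Florian's issue.
Joris's share (432,000) is divided into 3 shares of 144,000: Freya, Quinn, and Osric each take 144,000.
Florian's share (432,000) passes entirely to Soraya.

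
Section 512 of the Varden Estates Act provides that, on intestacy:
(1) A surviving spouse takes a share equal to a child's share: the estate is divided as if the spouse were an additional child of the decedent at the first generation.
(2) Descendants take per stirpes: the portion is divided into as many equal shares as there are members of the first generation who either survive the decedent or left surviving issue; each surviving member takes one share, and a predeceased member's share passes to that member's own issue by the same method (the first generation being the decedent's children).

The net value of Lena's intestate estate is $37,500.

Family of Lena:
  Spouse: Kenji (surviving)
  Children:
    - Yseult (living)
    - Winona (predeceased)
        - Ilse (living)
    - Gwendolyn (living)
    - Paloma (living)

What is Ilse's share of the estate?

The spouse counts as an additional share at the children's level, so there are 5 primary shares of $7,500. Kenji takes one such share ($7,500).
The children's combined portion ($30,000) is divided into 4 shares of $7,500: Yseult, Gwendolyn, and Paloma each take $7,500; Winona's $7,500 share passes to Winona's issue.
Winona's share ($7,500) passes entirely to Ilse.

Ilse receives $7,500.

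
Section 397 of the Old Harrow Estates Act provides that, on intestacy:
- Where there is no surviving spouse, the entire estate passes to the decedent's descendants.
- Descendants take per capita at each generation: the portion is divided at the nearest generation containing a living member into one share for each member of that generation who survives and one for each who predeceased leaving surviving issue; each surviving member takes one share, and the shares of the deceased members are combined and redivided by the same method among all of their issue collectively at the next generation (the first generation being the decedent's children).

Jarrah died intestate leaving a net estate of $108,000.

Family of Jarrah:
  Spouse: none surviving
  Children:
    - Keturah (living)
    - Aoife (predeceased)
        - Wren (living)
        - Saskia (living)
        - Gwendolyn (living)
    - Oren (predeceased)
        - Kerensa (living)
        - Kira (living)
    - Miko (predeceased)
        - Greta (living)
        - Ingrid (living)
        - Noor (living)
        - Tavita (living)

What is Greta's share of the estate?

Greta receives $9,000.

The entire $108,000 passes to the descendants.
That amount ($108,000) is divided at the children's generation into 4 shares of $27,000. Keturah takes $27,000. The 3 shares of the deceased (Aoife, Oren, and Miko) are combined into a pool of $81,000.
That pool ($81,000) is divided at the grandchildren's generation equally among Wren, Saskia, Gwendolyn, Kerensa, Kira, Greta, Ingrid, Noor, and Tavita: $9,000 each.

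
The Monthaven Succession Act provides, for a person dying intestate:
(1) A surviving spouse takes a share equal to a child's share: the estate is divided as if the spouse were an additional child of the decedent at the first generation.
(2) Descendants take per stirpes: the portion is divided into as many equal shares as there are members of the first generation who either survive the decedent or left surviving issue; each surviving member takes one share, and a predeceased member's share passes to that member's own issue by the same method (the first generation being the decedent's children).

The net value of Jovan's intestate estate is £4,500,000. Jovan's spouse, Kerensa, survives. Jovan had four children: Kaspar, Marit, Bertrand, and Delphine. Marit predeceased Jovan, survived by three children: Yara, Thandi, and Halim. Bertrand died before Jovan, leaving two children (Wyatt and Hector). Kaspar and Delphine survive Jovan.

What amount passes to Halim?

The spouse counts as an additional share at the children's level, so there are 5 primary shares of £900,000. Kerensa takes one such share (£900,000).
The children's combined portion (£3,600,000) is divided into 4 shares of £900,000: Kaspar and Delphine each take £900,000; Marit's £900,000 share passes to Marit's issue; Bertrand's £900,000 share passes to Bertrand's issue.
Marit's share (£900,000) is divided into 3 shares of £300,000: Yara, Thandi, and Halim each take £300,000.
Bertrand's share (£900,000) is divided into 2 shares of £450,000: Wyatt and Hector each take £450,000.

Halim receives £300,000.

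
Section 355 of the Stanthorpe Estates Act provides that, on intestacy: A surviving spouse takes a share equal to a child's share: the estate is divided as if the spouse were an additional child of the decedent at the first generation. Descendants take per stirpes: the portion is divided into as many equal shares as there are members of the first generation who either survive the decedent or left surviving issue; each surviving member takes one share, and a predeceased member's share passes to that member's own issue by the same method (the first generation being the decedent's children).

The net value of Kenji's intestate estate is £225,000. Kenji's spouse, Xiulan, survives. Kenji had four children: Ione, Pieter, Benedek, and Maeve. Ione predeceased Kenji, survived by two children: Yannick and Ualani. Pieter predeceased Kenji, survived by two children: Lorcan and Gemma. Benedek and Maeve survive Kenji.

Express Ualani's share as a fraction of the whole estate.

The spouse counts as an additional share at the children's level, so there are 5 primary shares of £45,000. Xiulan takes one such share (£45,000).
The children's combined portion (£180,000) is divided into 4 shares of £45,000: Benedek and Maeve each take £45,000; Ione's £45,000 share passes to Ione's issue; Pieter's £45,000 share passes to Pieter's issue.
Ione's share (£45,000) is divided into 2 shares of £22,500: Yannick and Ualani each take £22,500.
Pieter's share (£45,000) is divided into 2 shares of £22,500: Lorcan and Gemma each take £22,500.

Ualani receives 1/10 of the estate.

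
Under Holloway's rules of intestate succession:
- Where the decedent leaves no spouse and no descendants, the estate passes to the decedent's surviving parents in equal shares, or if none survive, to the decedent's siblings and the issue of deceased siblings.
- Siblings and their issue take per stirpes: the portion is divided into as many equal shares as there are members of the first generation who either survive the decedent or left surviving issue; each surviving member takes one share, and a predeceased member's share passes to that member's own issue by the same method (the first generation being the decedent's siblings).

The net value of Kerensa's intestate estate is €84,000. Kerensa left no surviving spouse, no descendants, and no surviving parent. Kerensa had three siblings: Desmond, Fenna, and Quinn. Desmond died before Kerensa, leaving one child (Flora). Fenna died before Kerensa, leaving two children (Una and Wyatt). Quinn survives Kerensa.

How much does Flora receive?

The entire €84,000 passes to the siblings and their issue.
That amount (€84,000) is divided into 3 shares of €28,000: Quinn takes €28,000; Desmond's €28,000 share passes to Desmond's issue; Fenna's €28,000 share passes to Fenna's issue.
Desmond's share (€28,000) passes entirely to Flora.
Fenna's share (€28,000) is divided into 2 shares of €14,000: Una and Wyatt each take €14,000.

Flora receives €28,000.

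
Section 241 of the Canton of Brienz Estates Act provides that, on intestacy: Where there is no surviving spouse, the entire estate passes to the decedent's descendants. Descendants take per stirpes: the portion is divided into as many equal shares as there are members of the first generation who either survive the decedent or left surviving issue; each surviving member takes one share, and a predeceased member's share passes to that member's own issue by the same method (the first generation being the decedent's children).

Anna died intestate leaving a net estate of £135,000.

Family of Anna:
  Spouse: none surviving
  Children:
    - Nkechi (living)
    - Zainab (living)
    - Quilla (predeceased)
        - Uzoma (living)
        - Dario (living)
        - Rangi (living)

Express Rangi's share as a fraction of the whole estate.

Rangi receives 1/9 of the estate.

The entire £135,000 passes to the descendants.
That amount (£135,000) is divided into 3 shares of £45,000: Nkechi and Zainab each take £45,000; Quilla's £45,000 share passes to Quilla's issue.
Quilla's share (£45,000) is divided into 3 shares of £15,000: Uzoma, Dario, and Rangi each take £15,000.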